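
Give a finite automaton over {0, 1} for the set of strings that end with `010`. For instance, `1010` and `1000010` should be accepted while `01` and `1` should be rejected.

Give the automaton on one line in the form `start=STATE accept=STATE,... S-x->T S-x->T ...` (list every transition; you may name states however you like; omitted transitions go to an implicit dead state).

Let each state record the length of the longest suffix of the input read so far that is also a prefix of `010`. q1 means the last symbol is `0`; q2 means the last 2 symbols are `01`; q3 means the last 3 symbols are `010`. Accept only at q3, where the string currently ends in `010`.
With 4 states:
        0   1  
>  q0   q1  q0 
   q1   q1  q2 
   q2   q3  q0 
 * q3   q1  q2 
(> = start, * = accepting)

start=q0 accept=q3 q0-0->q1 q0-1->q0 q1-0->q1 q1-1->q2 q2-0->q3 q2-1->q0 q3-0->q1 q3-1->q2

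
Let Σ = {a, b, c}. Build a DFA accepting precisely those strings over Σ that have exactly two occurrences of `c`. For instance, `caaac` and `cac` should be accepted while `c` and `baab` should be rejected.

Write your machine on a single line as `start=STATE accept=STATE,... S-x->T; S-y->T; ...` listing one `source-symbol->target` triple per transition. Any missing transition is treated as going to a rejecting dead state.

start=q0; accept=q2; q0-a->q0; q0-b->q0; q0-c->q1; q1-a->q1; q1-b->q1; q1-c->q2; q2-a->q2; q2-b->q2; q2-c->q3; q3-a->q3; q3-b->q3; q3-c->q3

Count `c`s, saturating at 3: states q0 through q2 mean 0 through 2 `c`s seen; q3 means more than 2. Each `c` increments (capped at q3); other symbols loop. Accept from {q2}.
        a   b   c  
>  q0   q0  q0  q1 
   q1   q1  q1  q2 
 * q2   q2  q2  q3 
   q3   q3  q3  q3 
(> = start, * = accepting)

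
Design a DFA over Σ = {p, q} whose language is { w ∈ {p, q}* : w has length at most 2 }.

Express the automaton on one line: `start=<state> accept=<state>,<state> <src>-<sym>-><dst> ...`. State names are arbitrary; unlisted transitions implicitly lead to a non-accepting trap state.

Count input length up to 3: every symbol moves from S0 toward S3, which means 'more than 2' and absorbs. Accept from {S0, S1, S2}.
With 4 states:
        p   q  
>* S0   S1  S1 
 * S1   S2  S2 
 * S2   S3  S3 
   S3   S3  S3 
(> = start, * = accepting)

start=S0 accept=S0,S1,S2 S0-p->S1 S0-q->S1 S1-p->S2 S1-q->S2 S2-p->S3 S2-q->S3 S3-p->S3 S3-q->S3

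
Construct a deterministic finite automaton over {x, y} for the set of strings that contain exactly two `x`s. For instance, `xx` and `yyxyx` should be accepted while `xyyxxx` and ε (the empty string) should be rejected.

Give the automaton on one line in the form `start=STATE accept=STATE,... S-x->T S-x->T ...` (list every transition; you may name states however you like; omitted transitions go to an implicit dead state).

start=s0 accept=s2 s0-x->s1 s0-y->s0 s1-x->s2 s1-y->s1 s2-x->s3 s2-y->s2 s3-x->s3 s3-y->s3

Count `x`s, saturating at 3: states s0 through s2 mean 0 through 2 `x`s seen; s3 means more than 2. Each `x` increments (capped at s3); other symbols loop. Accept from {s2}.
With 4 states:
        x   y  
>  s0   s1  s0 
   s1   s2  s1 
 * s2   s3  s2 
   s3   s3  s3 
(> = start, * = accepting)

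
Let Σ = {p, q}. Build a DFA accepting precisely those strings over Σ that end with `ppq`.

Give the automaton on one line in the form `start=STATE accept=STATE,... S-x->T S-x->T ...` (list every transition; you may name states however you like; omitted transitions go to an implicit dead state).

start=S0 accept=S3 S0-p->S1 S0-q->S0 S1-p->S2 S1-q->S0 S2-p->S2 S2-q->S3 S3-p->S1 S3-q->S0

Let each state record the length of the longest suffix of the input read so far that is also a prefix of `ppq`. S1 means the last symbol is `p`; S2 means the last 2 symbols are `pp`; S3 means the last 3 symbols are `ppq`. Accept only at S3, where the string currently ends in `ppq`.
        p   q  
>  S0   S1  S0 
   S1   S2  S0 
   S2   S2  S3 
 * S3   S1  S0 
(> = start, * = accepting)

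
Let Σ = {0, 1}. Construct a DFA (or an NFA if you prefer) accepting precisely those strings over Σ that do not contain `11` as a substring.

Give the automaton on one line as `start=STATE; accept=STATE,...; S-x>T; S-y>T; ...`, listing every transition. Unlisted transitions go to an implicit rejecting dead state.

This is the complement of 'contains `11`'. Use the same substring-matching states — A through C holding how much of `11` has just been matched — but flip the accepting set: everything except the trap C accepts.
       0  1 
>* A   A  B 
 * B   A  C 
   C   C  C 
(> = start, * = accepting)

start=A; accept=A,B; A-0>A; A-1>B; B-0>A; B-1>C; C-0>C; C-1>C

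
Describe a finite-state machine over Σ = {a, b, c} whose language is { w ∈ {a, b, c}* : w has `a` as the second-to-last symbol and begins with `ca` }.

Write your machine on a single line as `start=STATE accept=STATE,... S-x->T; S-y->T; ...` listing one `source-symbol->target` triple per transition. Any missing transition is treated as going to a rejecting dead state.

start=s0; accept=s4,s5; s0-a->s1; s0-b->s1; s0-c->s2; s1-a->s1; s1-b->s1; s1-c->s1; s2-a->s3; s2-b->s1; s2-c->s1; s3-a->s4; s3-b->s5; s3-c->s5; s4-a->s4; s4-b->s5; s4-c->s5; s5-a->s3; s5-b->s6; s5-c->s6; s6-a->s3; s6-b->s6; s6-c->s6

Run two small machines in parallel and take their product. One (13 states) tracks the last 2 symbols read; the other (4 states) tracks whether the input so far still matches the prefix `ca`. Each combined state is a pair, one component from each; accept when both components accept. Minimizing collapses redundant product states.
A 7-state machine:
        a   b   c  
>  s0   s1  s1  s2 
   s1   s1  s1  s1 
   s2   s3  s1  s1 
   s3   s4  s5  s5 
 * s4   s4  s5  s5 
 * s5   s3  s6  s6 
   s6   s3  s6  s6 
(> = start, * = accepting)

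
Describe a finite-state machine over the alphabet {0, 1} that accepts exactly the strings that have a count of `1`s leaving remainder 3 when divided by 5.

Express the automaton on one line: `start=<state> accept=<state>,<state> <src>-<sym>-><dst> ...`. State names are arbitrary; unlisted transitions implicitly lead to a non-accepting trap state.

start=s0 accept=s3 s0-0->s0 s0-1->s1 s1-0->s1 s1-1->s2 s2-0->s2 s2-1->s3 s3-0->s3 s3-1->s4 s4-0->s4 s4-1->s0

The only thing that matters is how many `1`s have appeared, reduced mod 5. Use one state per residue: s0 for 0, …, s4 for 4. Reading `1` moves to the next residue; anything else stays put. s3 is accepting.
With 5 states:
        0   1  
>  s0   s0  s1 
   s1   s1  s2 
   s2   s2  s3 
 * s3   s3  s4 
   s4   s4  s0 
(> = start, * = accepting)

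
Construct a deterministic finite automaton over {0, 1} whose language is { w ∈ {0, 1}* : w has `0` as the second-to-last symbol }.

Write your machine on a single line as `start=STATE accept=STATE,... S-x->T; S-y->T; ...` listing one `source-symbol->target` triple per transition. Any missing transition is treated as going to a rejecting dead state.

Because acceptance depends on a position counted from the end, the machine has to buffer the most recent 2 symbols. Make each state the string of the last up-to-2 symbols read; on input `x` shift the window left and append `x`. Accept when the buffered window has length 2 and begins with `0`.
        0   1  
>  s0   s1  s2 
   s1   s3  s4 
   s2   s5  s6 
 * s3   s3  s4 
 * s4   s5  s6 
   s5   s3  s4 
   s6   s5  s6 
(> = start, * = accepting)

start=s0; accept=s3,s4; s0-0->s1; s0-1->s2; s1-0->s3; s1-1->s4; s2-0->s5; s2-1->s6; s3-0->s3; s3-1->s4; s4-0->s5; s4-1->s6; s5-0->s3; s5-1->s4; s6-0->s5; s6-1->s6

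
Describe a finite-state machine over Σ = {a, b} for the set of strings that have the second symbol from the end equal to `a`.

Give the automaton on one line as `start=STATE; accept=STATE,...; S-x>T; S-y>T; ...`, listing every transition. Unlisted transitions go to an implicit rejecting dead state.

start=S0; accept=S3,S4; S0-a>S1; S0-b>S2; S1-a>S3; S1-b>S4; S2-a>S5; S2-b>S6; S3-a>S3; S3-b>S4; S4-a>S5; S4-b>S6; S5-a>S3; S5-b>S4; S6-a>S5; S6-b>S6

A DFA must remember the last 2 symbols (since which symbol is second-to-last isn't known until the input ends). Use one state per possible window of the last ≤2 symbols; accept from those whose window starts with `a`.
A 7-state machine:
        a   b  
>  S0   S1  S2 
   S1   S3  S4 
   S2   S5  S6 
 * S3   S3  S4 
 * S4   S5  S6 
   S5   S3  S4 
   S6   S5  S6 
(> = start, * = accepting)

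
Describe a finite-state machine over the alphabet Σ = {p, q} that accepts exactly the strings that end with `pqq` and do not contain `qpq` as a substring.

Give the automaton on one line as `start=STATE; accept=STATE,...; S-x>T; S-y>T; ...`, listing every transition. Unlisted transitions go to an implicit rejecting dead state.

Build one automaton per condition and run them in lockstep. The first has 4 states tracking how much of the suffix `pqq` has currently been matched; the second has 4 states tracking partial matches of the forbidden pattern `qpq`. A product state is a pair (one from each), accepting exactly when both do.
       p  q 
>  A   B  C 
   B   B  D 
   C   E  C 
   D   E  F 
   E   B  G 
 * F   E  C 
   G   H  I 
   H   H  G 
   I   H  J 
   J   H  J 
(> = start, * = accepting)

start=A; accept=F; A-p>B; A-q>C; B-p>B; B-q>D; C-p>E; C-q>C; D-p>E; D-q>F; E-p>B; E-q>G; F-p>E; F-q>C; G-p>H; G-q>I; H-p>H; H-q>G; I-p>H; I-q>J; J-p>H; J-q>J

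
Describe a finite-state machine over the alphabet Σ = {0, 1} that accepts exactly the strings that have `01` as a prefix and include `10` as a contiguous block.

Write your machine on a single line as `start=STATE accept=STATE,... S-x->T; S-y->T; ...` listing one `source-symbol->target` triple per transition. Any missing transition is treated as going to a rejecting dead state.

Run two small machines in parallel and take their product. The first has 4 states tracking whether the input so far still matches the prefix `01`; the second has 3 states tracking whether and how much of `10` has been seen. A product state is a pair (one from each), accepting exactly when both do.
       0  1 
>  A   B  C 
   B   D  E 
   C   F  C 
   D   D  C 
   E   G  E 
   F   F  F 
 * G   G  G 
(> = start, * = accepting)

start=A; accept=G; A-0->B; A-1->C; B-0->D; B-1->E; C-0->F; C-1->C; D-0->D; D-1->C; E-0->G; E-1->E; F-0->F; F-1->F; G-0->G; G-1->G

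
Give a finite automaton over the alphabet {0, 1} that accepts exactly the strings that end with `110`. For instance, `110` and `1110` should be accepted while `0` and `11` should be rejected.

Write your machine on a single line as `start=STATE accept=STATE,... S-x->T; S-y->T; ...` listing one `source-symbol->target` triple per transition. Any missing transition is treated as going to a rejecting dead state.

start=S0; accept=S3; S0-0->S0; S0-1->S1; S1-0->S0; S1-1->S2; S2-0->S3; S2-1->S2; S3-0->S0; S3-1->S1

Remember how much of `110` the current input suffix matches. State S0 means no match yet; S1 means the last symbol is `1`; S2 means the last 2 symbols are `11`; S3 means the last 3 symbols are `110`. Only S3 accepts. On a mismatch, fall back to the longest proper suffix that is still a prefix of `110`.
        0   1  
>  S0   S0  S1 
   S1   S0  S2 
   S2   S3  S2 
 * S3   S0  S1 
(> = start, * = accepting)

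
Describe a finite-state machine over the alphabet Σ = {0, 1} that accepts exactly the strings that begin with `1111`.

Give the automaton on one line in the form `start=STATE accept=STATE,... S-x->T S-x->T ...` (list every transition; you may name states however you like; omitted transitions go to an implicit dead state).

Walk along `1111` while the input agrees: from s0 take `1` to s1, and so on. Any deviation drops to the rejecting sink s5. Once s4 is reached the prefix is confirmed and every continuation is accepted.
        0   1  
>  s0   s5  s1 
   s1   s5  s2 
   s2   s5  s3 
   s3   s5  s4 
 * s4   s4  s4 
   s5   s5  s5 
(> = start, * = accepting)

start=s0 accept=s4 s0-0->s5 s0-1->s1 s1-0->s5 s1-1->s2 s2-0->s5 s2-1->s3 s3-0->s5 s3-1->s4 s4-0->s4 s4-1->s4 s5-0->s5 s5-1->s5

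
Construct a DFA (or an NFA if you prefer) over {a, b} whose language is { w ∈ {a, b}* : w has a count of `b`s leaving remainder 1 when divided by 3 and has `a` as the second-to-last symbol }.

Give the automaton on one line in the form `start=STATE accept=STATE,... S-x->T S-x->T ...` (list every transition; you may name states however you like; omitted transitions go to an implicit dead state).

Run two small machines in parallel and take their product. The first has 3 states tracking the count of `b`s modulo 3; the second has 7 states tracking the last 2 symbols read. A product state is a pair (one from each), accepting exactly when both do. Minimizing collapses redundant product states.
A 7-state machine:
        a   b  
>  q0   q1  q2 
   q1   q1  q3 
   q2   q4  q5 
 * q3   q4  q5 
   q4   q6  q5 
   q5   q5  q0 
 * q6   q6  q5 
(> = start, * = accepting)

start=q0 accept=q3,q6 q0-a->q1 q0-b->q2 q1-a->q1 q1-b->q3 q2-a->q4 q2-b->q5 q3-a->q4 q3-b->q5 q4-a->q6 q4-b->q5 q5-a->q5 q5-b->q0 q6-a->q6 q6-b->q5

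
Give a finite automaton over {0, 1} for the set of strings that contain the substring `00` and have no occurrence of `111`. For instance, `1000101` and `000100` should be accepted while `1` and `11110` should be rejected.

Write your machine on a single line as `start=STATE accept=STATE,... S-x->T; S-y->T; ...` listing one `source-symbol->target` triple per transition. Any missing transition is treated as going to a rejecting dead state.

Run two small machines in parallel and take their product. One (3 states) tracks whether and how much of `00` has been seen; the other (4 states) tracks partial matches of the forbidden pattern `111`. Each combined state is a pair, one component from each; accept when both components accept. Equivalent product states are then merged.
        0   1  
>  s0   s1  s2 
   s1   s3  s2 
   s2   s1  s4 
 * s3   s3  s5 
   s4   s1  s6 
 * s5   s3  s7 
   s6   s6  s6 
 * s7   s3  s6 
(> = start, * = accepting)

start=s0; accept=s3,s5,s7; s0-0->s1; s0-1->s2; s1-0->s3; s1-1->s2; s2-0->s1; s2-1->s4; s3-0->s3; s3-1->s5; s4-0->s1; s4-1->s6; s5-0->s3; s5-1->s7; s6-0->s6; s6-1->s6; s7-0->s3; s7-1->s6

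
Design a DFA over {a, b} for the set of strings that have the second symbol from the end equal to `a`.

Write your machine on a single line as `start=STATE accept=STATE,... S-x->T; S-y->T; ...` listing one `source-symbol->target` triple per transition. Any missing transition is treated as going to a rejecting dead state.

start=S0; accept=S3,S4; S0-a->S1; S0-b->S2; S1-a->S3; S1-b->S4; S2-a->S5; S2-b->S6; S3-a->S3; S3-b->S4; S4-a->S5; S4-b->S6; S5-a->S3; S5-b->S4; S6-a->S5; S6-b->S6

Because acceptance depends on a position counted from the end, the machine has to buffer the most recent 2 symbols. Make each state the string of the last up-to-2 symbols read; on input `x` shift the window left and append `x`. Accept when the buffered window has length 2 and begins with `a`.
With 7 states:
        a   b  
>  S0   S1  S2 
   S1   S3  S4 
   S2   S5  S6 
 * S3   S3  S4 
 * S4   S5  S6 
   S5   S3  S4 
   S6   S5  S6 
(> = start, * = accepting)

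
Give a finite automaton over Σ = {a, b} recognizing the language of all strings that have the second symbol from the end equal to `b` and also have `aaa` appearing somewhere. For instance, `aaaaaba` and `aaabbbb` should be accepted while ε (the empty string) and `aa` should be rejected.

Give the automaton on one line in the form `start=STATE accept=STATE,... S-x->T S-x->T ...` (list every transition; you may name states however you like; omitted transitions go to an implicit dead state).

Run two small machines in parallel and take their product. One (7 states) tracks the last 2 symbols read; the other (4 states) tracks whether and how much of `aaa` has been seen. Each combined state is a pair, one component from each; accept when both components accept. Equivalent product states are then merged.
A 7-state machine:
        a   b  
>  q0   q1  q0 
   q1   q2  q0 
   q2   q3  q0 
   q3   q3  q4 
   q4   q5  q6 
 * q5   q3  q4 
 * q6   q5  q6 
(> = start, * = accepting)

start=q0 accept=q5,q6 q0-a->q1 q0-b->q0 q1-a->q2 q1-b->q0 q2-a->q3 q2-b->q0 q3-a->q3 q3-b->q4 q4-a->q5 q4-b->q6 q5-a->q3 q5-b->q4 q6-a->q5 q6-b->q6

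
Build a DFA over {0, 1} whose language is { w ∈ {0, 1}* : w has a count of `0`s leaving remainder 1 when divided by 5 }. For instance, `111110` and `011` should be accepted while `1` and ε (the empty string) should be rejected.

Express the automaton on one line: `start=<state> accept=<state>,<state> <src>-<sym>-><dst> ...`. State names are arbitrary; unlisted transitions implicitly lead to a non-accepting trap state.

Keep the running count of `0`s modulo 5: each `0` advances along the cycle S0 → S1 → S2 → S3 → S4 → S0 while other symbols loop. Accept at S1.
5 states suffice.
        0   1  
>  S0   S1  S0 
 * S1   S2  S1 
   S2   S3  S2 
   S3   S4  S3 
   S4   S0  S4 
(> = start, * = accepting)

start=S0 accept=S1 S0-0->S1 S0-1->S0 S1-0->S2 S1-1->S1 S2-0->S3 S2-1->S2 S3-0->S4 S3-1->S3 S4-0->S0 S4-1->S4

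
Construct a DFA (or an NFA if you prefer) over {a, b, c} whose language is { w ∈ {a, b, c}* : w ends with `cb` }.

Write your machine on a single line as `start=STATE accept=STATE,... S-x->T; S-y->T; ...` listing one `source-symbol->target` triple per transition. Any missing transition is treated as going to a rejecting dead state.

Let each state record the length of the longest suffix of the input read so far that is also a prefix of `cb`. S1 means the last symbol is `c`; S2 means the last 2 symbols are `cb`. Accept only at S2, where the string currently ends in `cb`.
With 3 states:
        a   b   c  
>  S0   S0  S0  S1 
   S1   S0  S2  S1 
 * S2   S0  S0  S1 
(> = start, * = accepting)

start=S0; accept=S2; S0-a->S0; S0-b->S0; S0-c->S1; S1-a->S0; S1-b->S2; S1-c->S1; S2-a->S0; S2-b->S0; S2-c->S1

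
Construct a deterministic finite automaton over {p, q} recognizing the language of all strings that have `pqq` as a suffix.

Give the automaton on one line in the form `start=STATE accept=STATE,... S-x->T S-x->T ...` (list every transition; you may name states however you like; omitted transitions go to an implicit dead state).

Remember how much of `pqq` the current input suffix matches. State S0 means no match yet; S1 means the last symbol is `p`; S2 means the last 2 symbols are `pq`; S3 means the last 3 symbols are `pqq`. Only S3 accepts. On a mismatch, fall back to the longest proper suffix that is still a prefix of `pqq`.
With 4 states:
        p   q  
>  S0   S1  S0 
   S1   S1  S2 
   S2   S1  S3 
 * S3   S1  S0 
(> = start, * = accepting)

start=S0 accept=S3 S0-p->S1 S0-q->S0 S1-p->S1 S1-q->S2 S2-p->S1 S2-q->S3 S3-p->S1 S3-q->S0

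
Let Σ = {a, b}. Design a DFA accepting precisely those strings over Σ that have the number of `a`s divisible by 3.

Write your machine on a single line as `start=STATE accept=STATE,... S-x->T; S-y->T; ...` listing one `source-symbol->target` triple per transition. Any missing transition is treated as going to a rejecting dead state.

start=q0; accept=q0; q0-a->q1; q0-b->q0; q1-a->q2; q1-b->q1; q2-a->q0; q2-b->q2

The only thing that matters is how many `a`s have appeared, reduced mod 3. Use one state per residue: q0 for 0, …, q2 for 2. Reading `a` moves to the next residue; anything else stays put. q0 is accepting.
        a   b  
>* q0   q1  q0 
   q1   q2  q1 
   q2   q0  q2 
(> = start, * = accepting)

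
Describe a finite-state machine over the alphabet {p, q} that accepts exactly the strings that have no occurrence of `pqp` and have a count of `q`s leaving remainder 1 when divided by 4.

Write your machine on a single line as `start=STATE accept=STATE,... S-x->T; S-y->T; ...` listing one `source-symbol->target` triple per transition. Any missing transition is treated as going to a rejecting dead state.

Build one automaton per condition and run them in lockstep. One (4 states) tracks partial matches of the forbidden pattern `pqp`; the other (4 states) tracks the count of `q`s modulo 4. Each combined state is a pair, one component from each; accept when both components accept. Equivalent product states are then merged.
A 13-state machine:
          p    q  
>  S0     S1   S2 
   S1     S1   S3 
 * S2     S4   S5 
 * S3     S6   S5 
 * S4     S4   S7 
   S5     S8   S9 
   S6     S6   S6 
   S7     S6   S9 
   S8     S8  S10 
   S9    S11   S0 
   S10    S6   S0 
   S11   S11  S12 
   S12    S6   S2 
(> = start, * = accepting)

start=S0; accept=S2,S3,S4; S0-p->S1; S0-q->S2; S1-p->S1; S1-q->S3; S2-p->S4; S2-q->S5; S3-p->S6; S3-q->S5; S4-p->S4; S4-q->S7; S5-p->S8; S5-q->S9; S6-p->S6; S6-q->S6; S7-p->S6; S7-q->S9; S8-p->S8; S8-q->S10; S9-p->S11; S9-q->S0; S10-p->S6; S10-q->S0; S11-p->S11; S11-q->S12; S12-p->S6; S12-q->S2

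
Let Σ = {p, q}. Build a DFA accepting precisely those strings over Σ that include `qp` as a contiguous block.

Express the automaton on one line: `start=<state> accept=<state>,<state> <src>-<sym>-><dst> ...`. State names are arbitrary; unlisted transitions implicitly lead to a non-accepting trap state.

start=S0 accept=S2 S0-p->S0 S0-q->S1 S1-p->S2 S1-q->S1 S2-p->S2 S2-q->S2

States S0..S1 record the length of the longest prefix of `qp` that matches the current input suffix. Reaching S2 means `qp` has been seen, and we stay there forever. Accept from S2.
With 3 states:
        p   q  
>  S0   S0  S1 
   S1   S2  S1 
 * S2   S2  S2 
(> = start, * = accepting)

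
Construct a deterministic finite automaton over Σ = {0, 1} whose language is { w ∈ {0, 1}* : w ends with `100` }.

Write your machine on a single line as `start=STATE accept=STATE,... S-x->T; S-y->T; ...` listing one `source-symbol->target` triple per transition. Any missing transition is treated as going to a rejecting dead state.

Remember how much of `100` the current input suffix matches. State s0 means no match yet; s1 means the last symbol is `1`; s2 means the last 2 symbols are `10`; s3 means the last 3 symbols are `100`. Only s3 accepts. On a mismatch, fall back to the longest proper suffix that is still a prefix of `100`.
        0   1  
>  s0   s0  s1 
   s1   s2  s1 
   s2   s3  s1 
 * s3   s0  s1 
(> = start, * = accepting)

start=s0; accept=s3; s0-0->s0; s0-1->s1; s1-0->s2; s1-1->s1; s2-0->s3; s2-1->s1; s3-0->s0; s3-1->s1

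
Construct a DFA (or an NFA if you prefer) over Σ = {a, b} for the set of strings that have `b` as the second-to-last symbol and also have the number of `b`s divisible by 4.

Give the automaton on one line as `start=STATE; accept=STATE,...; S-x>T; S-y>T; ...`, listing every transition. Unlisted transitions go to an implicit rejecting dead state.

Run two small machines in parallel and take their product. One (7 states) tracks the last 2 symbols read; the other (4 states) tracks the count of `b`s modulo 4. Each combined state is a pair, one component from each; accept when both components accept.
With 19 states:
          a    b  
>  s0     s1   s2 
   s1     s3   s4 
   s2     s5   s6 
   s3     s3   s4 
   s4     s5   s6 
   s5     s7   s8 
   s6     s9  s10 
   s7     s7   s8 
   s8     s9  s10 
   s9    s11  s12 
   s10   s13  s14 
   s11   s11  s12 
   s12   s13  s14 
   s13   s15  s16 
 * s14   s17  s18 
   s15   s15  s16 
   s16   s17  s18 
 * s17    s3   s4 
   s18    s5   s6 
(> = start, * = accepting)

start=s0; accept=s14,s17; s0-a>s1; s0-b>s2; s1-a>s3; s1-b>s4; s2-a>s5; s2-b>s6; s3-a>s3; s3-b>s4; s4-a>s5; s4-b>s6; s5-a>s7; s5-b>s8; s6-a>s9; s6-b>s10; s7-a>s7; s7-b>s8; s8-a>s9; s8-b>s10; s9-a>s11; s9-b>s12; s10-a>s13; s10-b>s14; s11-a>s11; s11-b>s12; s12-a>s13; s12-b>s14; s13-a>s15; s13-b>s16; s14-a>s17; s14-b>s18; s15-a>s15; s15-b>s16; s16-a>s17; s16-b>s18; s17-a>s3; s17-b>s4; s18-a>s5; s18-b>s6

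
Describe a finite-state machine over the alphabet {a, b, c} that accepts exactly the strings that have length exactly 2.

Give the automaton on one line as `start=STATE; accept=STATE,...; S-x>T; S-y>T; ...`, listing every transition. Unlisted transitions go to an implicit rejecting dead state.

We only need to distinguish lengths 0, 1, …, 2, and '>2'. Chain s0 → s1 → s2 → s3 on every symbol, with s3 looping. Accepting states: {s2}.
        a   b   c  
>  s0   s1  s1  s1 
   s1   s2  s2  s2 
 * s2   s3  s3  s3 
   s3   s3  s3  s3 
(> = start, * = accepting)

start=s0; accept=s2; s0-a>s1; s0-b>s1; s0-c>s1; s1-a>s2; s1-b>s2; s1-c>s2; s2-a>s3; s2-b>s3; s2-c>s3; s3-a>s3; s3-b>s3; s3-c>s3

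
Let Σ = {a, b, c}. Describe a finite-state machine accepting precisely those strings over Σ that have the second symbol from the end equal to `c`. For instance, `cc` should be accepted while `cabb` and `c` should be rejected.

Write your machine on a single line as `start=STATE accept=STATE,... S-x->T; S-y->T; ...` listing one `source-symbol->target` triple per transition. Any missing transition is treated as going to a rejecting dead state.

start=q0; accept=q10,q11,q12; q0-a->q1; q0-b->q2; q0-c->q3; q1-a->q4; q1-b->q5; q1-c->q6; q2-a->q7; q2-b->q8; q2-c->q9; q3-a->q10; q3-b->q11; q3-c->q12; q4-a->q4; q4-b->q5; q4-c->q6; q5-a->q7; q5-b->q8; q5-c->q9; q6-a->q10; q6-b->q11; q6-c->q12; q7-a->q4; q7-b->q5; q7-c->q6; q8-a->q7; q8-b->q8; q8-c->q9; q9-a->q10; q9-b->q11; q9-c->q12; q10-a->q4; q10-b->q5; q10-c->q6; q11-a->q7; q11-b->q8; q11-c->q9; q12-a->q10; q12-b->q11; q12-c->q12

A DFA must remember the last 2 symbols (since which symbol is second-to-last isn't known until the input ends). Use one state per possible window of the last ≤2 symbols; accept from those whose window starts with `c`.
          a    b    c  
>  q0     q1   q2   q3 
   q1     q4   q5   q6 
   q2     q7   q8   q9 
   q3    q10  q11  q12 
   q4     q4   q5   q6 
   q5     q7   q8   q9 
   q6    q10  q11  q12 
   q7     q4   q5   q6 
   q8     q7   q8   q9 
   q9    q10  q11  q12 
 * q10    q4   q5   q6 
 * q11    q7   q8   q9 
 * q12   q10  q11  q12 
(> = start, * = accepting)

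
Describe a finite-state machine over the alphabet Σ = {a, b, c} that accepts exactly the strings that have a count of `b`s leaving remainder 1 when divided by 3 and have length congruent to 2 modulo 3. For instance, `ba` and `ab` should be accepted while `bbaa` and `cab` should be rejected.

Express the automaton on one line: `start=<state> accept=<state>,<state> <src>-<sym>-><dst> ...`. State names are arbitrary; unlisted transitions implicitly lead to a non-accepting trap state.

start=q0 accept=q4 q0-a->q1 q0-b->q2 q0-c->q1 q1-a->q3 q1-b->q4 q1-c->q3 q2-a->q4 q2-b->q5 q2-c->q4 q3-a->q0 q3-b->q6 q3-c->q0 q4-a->q6 q4-b->q7 q4-c->q6 q5-a->q7 q5-b->q0 q5-c->q7 q6-a->q2 q6-b->q8 q6-c->q2 q7-a->q8 q7-b->q1 q7-c->q8 q8-a->q5 q8-b->q3 q8-c->q5

Build one automaton per condition and run them in lockstep. The first has 3 states tracking the count of `b`s modulo 3; the second has 3 states tracking the input length modulo 3. A product state is a pair (one from each), accepting exactly when both do.
A 9-state machine:
        a   b   c  
>  q0   q1  q2  q1 
   q1   q3  q4  q3 
   q2   q4  q5  q4 
   q3   q0  q6  q0 
 * q4   q6  q7  q6 
   q5   q7  q0  q7 
   q6   q2  q8  q2 
   q7   q8  q1  q8 
   q8   q5  q3  q5 
(> = start, * = accepting)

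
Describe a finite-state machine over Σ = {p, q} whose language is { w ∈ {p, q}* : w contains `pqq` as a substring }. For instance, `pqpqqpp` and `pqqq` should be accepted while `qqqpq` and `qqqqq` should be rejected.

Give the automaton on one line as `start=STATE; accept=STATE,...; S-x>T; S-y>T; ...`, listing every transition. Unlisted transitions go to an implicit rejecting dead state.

start=A; accept=D; A-p>B; A-q>A; B-p>B; B-q>C; C-p>B; C-q>D; D-p>D; D-q>D

States A..C record the length of the longest prefix of `pqq` that matches the current input suffix. Reaching D means `pqq` has been seen, and we stay there forever. Accept from D.
4 states suffice.
       p  q 
>  A   B  A 
   B   B  C 
   C   B  D 
 * D   D  D 
(> = start, * = accepting)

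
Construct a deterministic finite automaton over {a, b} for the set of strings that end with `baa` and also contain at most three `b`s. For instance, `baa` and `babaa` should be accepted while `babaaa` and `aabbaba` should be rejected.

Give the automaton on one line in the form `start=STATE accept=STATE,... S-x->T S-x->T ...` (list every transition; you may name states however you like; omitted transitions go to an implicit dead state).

start=S0 accept=S4,S8,S12 S0-a->S0 S0-b->S1 S1-a->S2 S1-b->S3 S2-a->S4 S2-b->S3 S3-a->S5 S3-b->S6 S4-a->S7 S4-b->S3 S5-a->S8 S5-b->S6 S6-a->S9 S6-b->S10 S7-a->S7 S7-b->S3 S8-a->S11 S8-b->S6 S9-a->S12 S9-b->S10 S10-a->S13 S10-b->S10 S11-a->S11 S11-b->S6 S12-a->S14 S12-b->S10 S13-a->S15 S13-b->S10 S14-a->S14 S14-b->S10 S15-a->S16 S15-b->S10 S16-a->S16 S16-b->S10

Handle the two conditions separately and then intersect. The first has 4 states tracking how much of the suffix `baa` has currently been matched; the second has 5 states tracking the count of `b`s, saturating at 4. A product state is a pair (one from each), accepting exactly when both do.
          a    b  
>  S0     S0   S1 
   S1     S2   S3 
   S2     S4   S3 
   S3     S5   S6 
 * S4     S7   S3 
   S5     S8   S6 
   S6     S9  S10 
   S7     S7   S3 
 * S8    S11   S6 
   S9    S12  S10 
   S10   S13  S10 
   S11   S11   S6 
 * S12   S14  S10 
   S13   S15  S10 
   S14   S14  S10 
   S15   S16  S10 
   S16   S16  S10 
(> = start, * = accepting)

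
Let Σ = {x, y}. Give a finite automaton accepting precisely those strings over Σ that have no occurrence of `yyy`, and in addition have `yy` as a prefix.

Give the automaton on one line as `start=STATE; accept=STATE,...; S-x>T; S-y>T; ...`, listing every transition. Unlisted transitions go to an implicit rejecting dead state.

Run two small machines in parallel and take their product. One (4 states) tracks partial matches of the forbidden pattern `yyy`; the other (4 states) tracks whether the input so far still matches the prefix `yy`. Each combined state is a pair, one component from each; accept when both components accept. After merging equivalent states the machine shrinks.
With 6 states:
        x   y  
>  s0   s1  s2 
   s1   s1  s1 
   s2   s1  s3 
 * s3   s4  s1 
 * s4   s4  s5 
 * s5   s4  s3 
(> = start, * = accepting)

start=s0; accept=s3,s4,s5; s0-x>s1; s0-y>s2; s1-x>s1; s1-y>s1; s2-x>s1; s2-y>s3; s3-x>s4; s3-y>s1; s4-x>s4; s4-y>s5; s5-x>s4; s5-y>s3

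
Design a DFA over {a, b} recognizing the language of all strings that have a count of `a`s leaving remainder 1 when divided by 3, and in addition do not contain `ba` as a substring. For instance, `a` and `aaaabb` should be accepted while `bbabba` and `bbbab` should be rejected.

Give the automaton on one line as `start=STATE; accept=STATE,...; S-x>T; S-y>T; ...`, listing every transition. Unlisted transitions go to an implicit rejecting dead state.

Run two small machines in parallel and take their product. The first has 3 states tracking the count of `a`s modulo 3; the second has 3 states tracking partial matches of the forbidden pattern `ba`. A product state is a pair (one from each), accepting exactly when both do. Minimizing collapses redundant product states.
        a   b  
>  q0   q1  q2 
 * q1   q3  q4 
   q2   q2  q2 
   q3   q0  q2 
 * q4   q2  q4 
(> = start, * = accepting)

start=q0; accept=q1,q4; q0-a>q1; q0-b>q2; q1-a>q3; q1-b>q4; q2-a>q2; q2-b>q2; q3-a>q0; q3-b>q2; q4-a>q2; q4-b>q4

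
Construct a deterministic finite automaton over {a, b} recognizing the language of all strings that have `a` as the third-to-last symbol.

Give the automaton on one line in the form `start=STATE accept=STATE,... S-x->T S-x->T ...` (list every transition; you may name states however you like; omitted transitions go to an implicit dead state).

start=q0 accept=q7,q8,q9,q10 q0-a->q1 q0-b->q2 q1-a->q3 q1-b->q4 q2-a->q5 q2-b->q6 q3-a->q7 q3-b->q8 q4-a->q9 q4-b->q10 q5-a->q11 q5-b->q12 q6-a->q13 q6-b->q14 q7-a->q7 q7-b->q8 q8-a->q9 q8-b->q10 q9-a->q11 q9-b->q12 q10-a->q13 q10-b->q14 q11-a->q7 q11-b->q8 q12-a->q9 q12-b->q10 q13-a->q11 q13-b->q12 q14-a->q13 q14-b->q14

Because acceptance depends on a position counted from the end, the machine has to buffer the most recent 3 symbols. Make each state the string of the last up-to-3 symbols read; on input `x` shift the window left and append `x`. Accept when the buffered window has length 3 and begins with `a`.
A 15-state machine:
          a    b  
>  q0     q1   q2 
   q1     q3   q4 
   q2     q5   q6 
   q3     q7   q8 
   q4     q9  q10 
   q5    q11  q12 
   q6    q13  q14 
 * q7     q7   q8 
 * q8     q9  q10 
 * q9    q11  q12 
 * q10   q13  q14 
   q11    q7   q8 
   q12    q9  q10 
   q13   q11  q12 
   q14   q13  q14 
(> = start, * = accepting)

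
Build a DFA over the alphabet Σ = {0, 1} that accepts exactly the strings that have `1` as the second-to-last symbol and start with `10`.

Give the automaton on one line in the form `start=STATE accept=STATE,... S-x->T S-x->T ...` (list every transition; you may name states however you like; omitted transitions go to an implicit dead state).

start=S0 accept=S5,S10 S0-0->S1 S0-1->S2 S1-0->S3 S1-1->S4 S2-0->S5 S2-1->S6 S3-0->S3 S3-1->S4 S4-0->S7 S4-1->S6 S5-0->S8 S5-1->S9 S6-0->S7 S6-1->S6 S7-0->S3 S7-1->S4 S8-0->S8 S8-1->S9 S9-0->S5 S9-1->S10 S10-0->S5 S10-1->S10

Handle the two conditions separately and then intersect. One (7 states) tracks the last 2 symbols read; the other (4 states) tracks whether the input so far still matches the prefix `10`. Each combined state is a pair, one component from each; accept when both components accept.
          0    1  
>  S0     S1   S2 
   S1     S3   S4 
   S2     S5   S6 
   S3     S3   S4 
   S4     S7   S6 
 * S5     S8   S9 
   S6     S7   S6 
   S7     S3   S4 
   S8     S8   S9 
   S9     S5  S10 
 * S10    S5  S10 
(> = start, * = accepting)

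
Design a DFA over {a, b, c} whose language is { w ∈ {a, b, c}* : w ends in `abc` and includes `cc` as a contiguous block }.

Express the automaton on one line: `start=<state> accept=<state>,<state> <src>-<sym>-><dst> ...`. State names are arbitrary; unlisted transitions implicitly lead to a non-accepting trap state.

start=s0 accept=s8 s0-a->s1 s0-b->s0 s0-c->s2 s1-a->s1 s1-b->s3 s1-c->s2 s2-a->s1 s2-b->s0 s2-c->s4 s3-a->s1 s3-b->s0 s3-c->s5 s4-a->s6 s4-b->s4 s4-c->s4 s5-a->s1 s5-b->s0 s5-c->s4 s6-a->s6 s6-b->s7 s6-c->s4 s7-a->s6 s7-b->s4 s7-c->s8 s8-a->s6 s8-b->s4 s8-c->s4

Build one automaton per condition and run them in lockstep. The first has 4 states tracking how much of the suffix `abc` has currently been matched; the second has 3 states tracking whether and how much of `cc` has been seen. A product state is a pair (one from each), accepting exactly when both do.
With 9 states:
        a   b   c  
>  s0   s1  s0  s2 
   s1   s1  s3  s2 
   s2   s1  s0  s4 
   s3   s1  s0  s5 
   s4   s6  s4  s4 
   s5   s1  s0  s4 
   s6   s6  s7  s4 
   s7   s6  s4  s8 
 * s8   s6  s4  s4 
(> = start, * = accepting)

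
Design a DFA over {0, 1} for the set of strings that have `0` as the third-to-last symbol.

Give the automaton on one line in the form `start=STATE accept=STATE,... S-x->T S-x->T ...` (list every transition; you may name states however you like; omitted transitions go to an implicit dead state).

A DFA must remember the last 3 symbols (since which symbol is third-to-last isn't known until the input ends). Use one state per possible window of the last ≤3 symbols; accept from those whose window starts with `0`.
With 15 states:
       0  1 
>  A   B  C 
   B   D  E 
   C   F  G 
   D   H  I 
   E   J  K 
   F   L  M 
   G   N  O 
 * H   H  I 
 * I   J  K 
 * J   L  M 
 * K   N  O 
   L   H  I 
   M   J  K 
   N   L  M 
   O   N  O 
(> = start, * = accepting)

start=A accept=H,I,J,K A-0->B A-1->C B-0->D B-1->E C-0->F C-1->G D-0->H D-1->I E-0->J E-1->K F-0->L F-1->M G-0->N G-1->O H-0->H H-1->I I-0->J I-1->K J-0->L J-1->M K-0->N K-1->O L-0->H L-1->I M-0->J M-1->K N-0->L N-1->M O-0->N O-1->O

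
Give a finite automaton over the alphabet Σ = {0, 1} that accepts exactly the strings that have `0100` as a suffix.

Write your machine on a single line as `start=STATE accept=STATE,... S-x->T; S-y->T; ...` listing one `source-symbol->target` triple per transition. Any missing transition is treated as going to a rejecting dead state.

Let each state record the length of the longest suffix of the input read so far that is also a prefix of `0100`. S1 means the last symbol is `0`; S2 means the last 2 symbols are `01`; S3 means the last 3 symbols are `010`; S4 means the last 4 symbols are `0100`. Accept only at S4, where the string currently ends in `0100`.
With 5 states:
        0   1  
>  S0   S1  S0 
   S1   S1  S2 
   S2   S3  S0 
   S3   S4  S2 
 * S4   S1  S2 
(> = start, * = accepting)

start=S0; accept=S4; S0-0->S1; S0-1->S0; S1-0->S1; S1-1->S2; S2-0->S3; S2-1->S0; S3-0->S4; S3-1->S2; S4-0->S1; S4-1->S2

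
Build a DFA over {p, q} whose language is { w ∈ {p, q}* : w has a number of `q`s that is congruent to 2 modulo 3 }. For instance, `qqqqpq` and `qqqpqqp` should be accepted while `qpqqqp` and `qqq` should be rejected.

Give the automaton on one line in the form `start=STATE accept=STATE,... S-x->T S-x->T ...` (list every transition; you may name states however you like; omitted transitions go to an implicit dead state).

Keep the running count of `q`s modulo 3: each `q` advances along the cycle A → B → C → A while other symbols loop. Accept at C.
With 3 states:
       p  q 
>  A   A  B 
   B   B  C 
 * C   C  A 
(> = start, * = accepting)

start=A accept=C A-p->A A-q->B B-p->B B-q->C C-p->C C-q->A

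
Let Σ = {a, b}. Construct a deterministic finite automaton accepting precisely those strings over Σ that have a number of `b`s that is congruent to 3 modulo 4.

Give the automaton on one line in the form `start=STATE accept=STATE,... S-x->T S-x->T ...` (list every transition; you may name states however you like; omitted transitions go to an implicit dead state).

The only thing that matters is how many `b`s have appeared, reduced mod 4. Use one state per residue: s0 for 0, …, s3 for 3. Reading `b` moves to the next residue; anything else stays put. s3 is accepting.
With 4 states:
        a   b  
>  s0   s0  s1 
   s1   s1  s2 
   s2   s2  s3 
 * s3   s3  s0 
(> = start, * = accepting)

start=s0 accept=s3 s0-a->s0 s0-b->s1 s1-a->s1 s1-b->s2 s2-a->s2 s2-b->s3 s3-a->s3 s3-b->s0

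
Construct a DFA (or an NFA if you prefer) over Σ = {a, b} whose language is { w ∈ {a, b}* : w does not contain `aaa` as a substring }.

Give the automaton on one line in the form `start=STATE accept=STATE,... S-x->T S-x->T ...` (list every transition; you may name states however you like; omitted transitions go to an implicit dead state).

Track partial matches of the forbidden pattern `aaa`. State q3 is a dead state reached once `aaa` has occurred; every other state accepts. q0 means no part of `aaa` is currently matched.
        a   b  
>* q0   q1  q0 
 * q1   q2  q0 
 * q2   q3  q0 
   q3   q3  q3 
(> = start, * = accepting)

start=q0 accept=q0,q1,q2 q0-a->q1 q0-b->q0 q1-a->q2 q1-b->q0 q2-a->q3 q2-b->q0 q3-a->q3 q3-b->q3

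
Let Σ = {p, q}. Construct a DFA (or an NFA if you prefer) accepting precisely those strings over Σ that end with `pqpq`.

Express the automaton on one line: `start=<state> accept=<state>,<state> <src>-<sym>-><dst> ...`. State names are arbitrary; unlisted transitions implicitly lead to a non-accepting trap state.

start=S0 accept=S4 S0-p->S1 S0-q->S0 S1-p->S1 S1-q->S2 S2-p->S3 S2-q->S0 S3-p->S1 S3-q->S4 S4-p->S3 S4-q->S0

Let each state record the length of the longest suffix of the input read so far that is also a prefix of `pqpq`. S1 means the last symbol is `p`; S2 means the last 2 symbols are `pq`; S3 means the last 3 symbols are `pqp`; S4 means the last 4 symbols are `pqpq`. Accept only at S4, where the string currently ends in `pqpq`.
With 5 states:
        p   q  
>  S0   S1  S0 
   S1   S1  S2 
   S2   S3  S0 
   S3   S1  S4 
 * S4   S3  S0 
(> = start, * = accepting)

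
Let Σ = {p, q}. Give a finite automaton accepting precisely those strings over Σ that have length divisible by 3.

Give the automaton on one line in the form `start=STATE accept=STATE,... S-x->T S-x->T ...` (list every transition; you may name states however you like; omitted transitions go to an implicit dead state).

start=s0 accept=s0 s0-p->s1 s0-q->s1 s1-p->s2 s1-q->s2 s2-p->s0 s2-q->s0

Count input length modulo 3: every symbol advances one step around the cycle s0 → s1 → s2 → s0. Accept at s0.
3 states suffice.
        p   q  
>* s0   s1  s1 
   s1   s2  s2 
   s2   s0  s0 
(> = start, * = accepting)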